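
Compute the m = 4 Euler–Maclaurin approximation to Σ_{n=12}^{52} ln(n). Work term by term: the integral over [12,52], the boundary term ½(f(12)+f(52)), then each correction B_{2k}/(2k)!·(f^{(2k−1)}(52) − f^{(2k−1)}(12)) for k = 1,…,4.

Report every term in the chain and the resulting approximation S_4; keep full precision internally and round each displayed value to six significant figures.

Integral: ∫_12^52 ln(x) dx = 135.646.
Endpoint term: (f(12) + f(52))/2 = (2.48491 + 3.95124)/2 = 3.21808.
Integral + boundary = 138.864.
Correction k=1: B_{2}/2! · (f^{(1)}(52) − f^{(1)}(12)) = 1/12 · (0.0192308 − 0.0833333) = -0.00534188.
Partial sum through k=1: 138.859.
Correction k=2: B_{4}/4! · (f^{(3)}(52) − f^{(3)}(12)) = −1/720 · (1.42239e-05 − 0.00115741) = 1.58775e-06.
Partial sum through k=2: 138.859.
Correction k=3: B_{6}/6! · (f^{(5)}(52) − f^{(5)}(12)) = 1/30240 · (6.31240e-08 − 9.64506e-05) = -3.18742e-09.
Partial sum through k=3: 138.859.
Correction k=4: B_{8}/8! · (f^{(7)}(52) − f^{(7)}(12)) = −1/1209600 · (7.00340e-10 − 2.00939e-05) = 1.66114e-11.

S_4 ≈ 138.859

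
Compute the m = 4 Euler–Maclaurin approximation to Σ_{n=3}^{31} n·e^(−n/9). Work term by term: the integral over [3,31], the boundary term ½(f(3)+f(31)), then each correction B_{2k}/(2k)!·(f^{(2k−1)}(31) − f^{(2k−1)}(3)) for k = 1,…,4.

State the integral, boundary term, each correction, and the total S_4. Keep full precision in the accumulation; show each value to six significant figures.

∫_3^31 x·e^(−x/9) dx evaluates to 65.8933.
Boundary: ½(f(3) + f(31)) = ½(2.14959 + 0.989597) = 1.56960.
Running total after boundary: 67.4629.
k=1: B_{2}/(2)! × [f^{(1)}(31) − f^{(1)}(3)] = 1/12 × (-0.0780328 − 0.477688) = -0.0463100.
After k=1: 67.4166.
k=2: B_{4}/(4)! × [f^{(3)}(31) − f^{(3)}(3)] = −1/720 × (-0.000175158 − 0.0235895) = 3.30065e-05.
After k=2: 67.4166.
k=3: B_{6}/(6)! × [f^{(5)}(31) − f^{(5)}(3)] = 1/30240 × (7.56854e-06 − 0.000509650) = -1.66032e-08.
After k=3: 67.4166.
k=4: B_{8}/(8)! × [f^{(7)}(31) − f^{(7)}(3)] = −1/1209600 × (2.13574e-07 − 8.98853e-06) = 7.25443e-12.

S_4 ≈ 67.4166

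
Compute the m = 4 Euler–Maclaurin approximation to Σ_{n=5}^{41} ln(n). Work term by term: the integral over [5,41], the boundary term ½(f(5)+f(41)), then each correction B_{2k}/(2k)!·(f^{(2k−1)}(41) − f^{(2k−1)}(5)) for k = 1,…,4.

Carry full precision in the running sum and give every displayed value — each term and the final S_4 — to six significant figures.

S_4 ≈ 110.856

Integral: ∫_5^41 ln(x) dx = 108.209.
½[f(5) + f(41)] = ½[1.60944 + 3.71357] = 2.66150.
So far: 110.871.
Order-1 term: 1/12 · (0.0243902 − 0.200000) = -0.0146341.
Running total after k=1: 110.856.
Order-2 term: −1/720 · (2.90187e-05 − 0.0160000) = 2.21819e-05.
Running total after k=2: 110.856.
Order-3 term: 1/30240 · (2.07153e-07 − 0.00768000) = -2.53961e-07.
Running total after k=3: 110.856.
Order-4 term: −1/1209600 · (3.69697e-09 − 0.00921600) = 7.61904e-09.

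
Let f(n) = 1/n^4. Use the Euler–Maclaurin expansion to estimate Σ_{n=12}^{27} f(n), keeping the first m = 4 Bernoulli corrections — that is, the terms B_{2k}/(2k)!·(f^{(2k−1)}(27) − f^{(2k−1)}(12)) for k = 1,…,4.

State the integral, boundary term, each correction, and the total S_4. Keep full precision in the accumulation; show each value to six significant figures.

Integral: ∫_12^27 1/x^4 dx = 0.000175966.
Boundary: ½(f(12) + f(27)) = ½(4.82253e-05 + 1.88168e-06) = 2.50535e-05.
Running total after boundary: 0.000201020.
Order-1 term: 1/12 · (-2.78767e-07 − (-1.60751e-05)) = 1.31636e-06.
Running total after k=1: 0.000202336.
Order-2 term: −1/720 · (-1.14719e-08 − (-3.34898e-06)) = -4.63543e-09.
Running total after k=2: 0.000202331.
Order-3 term: 1/30240 · (-8.81242e-10 − (-1.30238e-06)) = 4.30390e-11.
Running total after k=3: 0.000202331.
Order-4 term: −1/1209600 · (-1.08795e-10 − (-8.13988e-07)) = -6.72850e-13.

S_4 ≈ 0.000202331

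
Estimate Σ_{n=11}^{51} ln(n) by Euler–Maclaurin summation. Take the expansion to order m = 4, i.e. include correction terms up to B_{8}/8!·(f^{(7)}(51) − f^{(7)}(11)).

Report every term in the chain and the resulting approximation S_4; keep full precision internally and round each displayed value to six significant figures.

S_4 ≈ 137.305

Integral: ∫_11^51 ln(x) dx = 134.146.
Boundary: ½(f(11) + f(51)) = ½(2.39790 + 3.93183) = 3.16486.
Integral + boundary = 137.311.
Correction k=1: B_{2}/2! · (f^{(1)}(51) − f^{(1)}(11)) = 1/12 · (0.0196078 − 0.0909091) = -0.00594177.
After k=1: 137.305.
Correction k=2: B_{4}/4! · (f^{(3)}(51) − f^{(3)}(11)) = −1/720 · (1.50772e-05 − 0.00150263) = 2.06605e-06.
After k=2: 137.305.
Correction k=3: B_{6}/6! · (f^{(5)}(51) − f^{(5)}(11)) = 1/30240 · (6.95601e-08 − 0.000149021) = -4.92565e-09.
After k=3: 137.305.
Correction k=4: B_{8}/8! · (f^{(7)}(51) − f^{(7)}(11)) = −1/1209600 · (8.02308e-10 − 3.69474e-05) = 3.05445e-11.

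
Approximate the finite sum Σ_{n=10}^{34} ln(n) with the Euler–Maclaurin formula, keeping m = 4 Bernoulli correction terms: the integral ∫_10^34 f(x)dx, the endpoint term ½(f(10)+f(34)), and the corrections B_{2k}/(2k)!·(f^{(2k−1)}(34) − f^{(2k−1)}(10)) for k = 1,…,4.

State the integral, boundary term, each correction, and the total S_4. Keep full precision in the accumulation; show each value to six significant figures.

Integral: ∫_10^34 ln(x) dx = 72.8704.
Boundary: ½(f(10) + f(34)) = ½(2.30259 + 3.52636) = 2.91447.
Running total after boundary: 75.7849.
Order-1 term: 1/12 · (0.0294118 − 0.100000) = -0.00588235.
Partial sum through k=1: 75.7790.
Order-2 term: −1/720 · (5.08854e-05 − 0.00200000) = 2.70710e-06.
Partial sum through k=2: 75.7790.
Order-3 term: 1/30240 · (5.28222e-07 − 0.000240000) = -7.91904e-09.
Partial sum through k=3: 75.7790.
Order-4 term: −1/1209600 · (1.37082e-08 − 7.20000e-05) = 5.95125e-11.

S_4 ≈ 75.7790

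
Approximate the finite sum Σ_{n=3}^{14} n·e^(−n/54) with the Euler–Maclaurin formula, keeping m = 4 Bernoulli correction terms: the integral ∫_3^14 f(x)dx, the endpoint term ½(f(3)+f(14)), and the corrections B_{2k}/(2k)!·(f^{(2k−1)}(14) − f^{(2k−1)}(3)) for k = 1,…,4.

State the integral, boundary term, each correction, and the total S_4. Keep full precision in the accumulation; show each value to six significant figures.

∫_3^14 x·e^(−x/54) dx evaluates to 78.2638.
½[f(3) + f(14)] = ½[2.83788 + 10.8027] = 6.82030.
So far: 85.0841.
Correction k=1: B_{2}/2! · (f^{(1)}(14) − f^{(1)}(3)) = 1/12 · (0.571573 − 0.893406) = -0.0268195.
Running total after k=1: 85.0573.
Correction k=2: B_{4}/4! · (f^{(3)}(14) − f^{(3)}(3)) = −1/720 · (0.000725246 − 0.000955187) = 3.19362e-07.
Running total after k=2: 85.0573.
Correction k=3: B_{6}/6! · (f^{(5)}(14) − f^{(5)}(3)) = 1/30240 · (4.30206e-07 − 5.50066e-07) = -3.96364e-12.
Running total after k=3: 85.0573.
Correction k=4: B_{8}/8! · (f^{(7)}(14) − f^{(7)}(3)) = −1/1209600 · (2.09773e-10 − 2.64940e-10) = 4.56074e-17.

S_4 ≈ 85.0573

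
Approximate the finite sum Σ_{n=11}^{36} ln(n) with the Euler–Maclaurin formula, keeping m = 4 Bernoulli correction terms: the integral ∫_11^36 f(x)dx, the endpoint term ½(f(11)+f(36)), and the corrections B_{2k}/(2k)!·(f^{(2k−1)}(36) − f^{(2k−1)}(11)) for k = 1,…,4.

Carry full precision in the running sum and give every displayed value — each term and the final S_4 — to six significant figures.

S_4 ≈ 80.6153

Integral: ∫_11^36 ln(x) dx = 77.6298.
Boundary: ½(f(11) + f(36)) = ½(2.39790 + 3.58352) = 2.99071.
Integral + boundary = 80.6205.
Correction k=1: B_{2}/2! · (f^{(1)}(36) − f^{(1)}(11)) = 1/12 · (0.0277778 − 0.0909091) = -0.00526094.
Partial sum through k=1: 80.6153.
Correction k=2: B_{4}/4! · (f^{(3)}(36) − f^{(3)}(11)) = −1/720 · (4.28669e-05 − 0.00150263) = 2.02745e-06.
Partial sum through k=2: 80.6153.
Correction k=3: B_{6}/6! · (f^{(5)}(36) − f^{(5)}(11)) = 1/30240 · (3.96916e-07 − 0.000149021) = -4.91482e-09.
Partial sum through k=3: 80.6153.
Correction k=4: B_{8}/8! · (f^{(7)}(36) − f^{(7)}(11)) = −1/1209600 · (9.18787e-09 − 3.69474e-05) = 3.05375e-11.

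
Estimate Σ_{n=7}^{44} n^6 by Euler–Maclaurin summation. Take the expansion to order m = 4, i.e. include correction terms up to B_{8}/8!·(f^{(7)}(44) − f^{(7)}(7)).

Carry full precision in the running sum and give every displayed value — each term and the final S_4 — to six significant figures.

S_4 ≈ 4.93216e+10

Integral: ∫_7^44 x^6 dx = 4.56110e+10.
Endpoint term: (f(7) + f(44))/2 = (117649 + 7.25631e+09)/2 = 3.62822e+09.
So far: 4.92392e+10.
Order-1 term: 1/12 · (9.89497e+08 − 100842) = 8.24497e+07.
Partial sum through k=1: 4.93217e+10.
Order-2 term: −1/720 · (1.02221e+07 − 41160.0) = -14140.2.
Partial sum through k=2: 4.93216e+10.
Order-3 term: 1/30240 · (31680.0 − 5040.00) = 0.880952.
Partial sum through k=3: 4.93216e+10.
Order-4 term: −1/1209600 · (0.00000 − 0.00000) = 0.00000.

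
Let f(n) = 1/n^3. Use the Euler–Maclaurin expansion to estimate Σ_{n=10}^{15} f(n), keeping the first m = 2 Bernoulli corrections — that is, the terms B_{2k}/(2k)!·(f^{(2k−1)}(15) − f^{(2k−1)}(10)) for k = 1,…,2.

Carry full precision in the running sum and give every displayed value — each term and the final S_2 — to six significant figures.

S_2 ≈ 0.00344591

∫_10^15 1/x^3 dx evaluates to 0.00277778.
½[f(10) + f(15)] = ½[0.00100000 + 0.000296296] = 0.000648148.
Integral + boundary = 0.00342593.
Correction k=1: B_{2}/2! · (f^{(1)}(15) − f^{(1)}(10)) = 1/12 · (-5.92593e-05 − (-0.000300000)) = 2.00617e-05.
Partial sum through k=1: 0.00344599.
Correction k=2: B_{4}/4! · (f^{(3)}(15) − f^{(3)}(10)) = −1/720 · (-5.26749e-06 − (-6.00000e-05)) = -7.60174e-08.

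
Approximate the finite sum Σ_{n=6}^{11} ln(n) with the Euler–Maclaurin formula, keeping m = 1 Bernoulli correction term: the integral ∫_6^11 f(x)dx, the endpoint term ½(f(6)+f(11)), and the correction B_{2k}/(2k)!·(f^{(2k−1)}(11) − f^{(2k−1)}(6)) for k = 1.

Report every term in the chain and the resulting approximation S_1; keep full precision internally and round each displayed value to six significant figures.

S_1 ≈ 12.7148

The integral term ∫_6^11 ln(x) dx = 10.6263.
½[f(6) + f(11)] = ½[1.79176 + 2.39790] = 2.09483.
Running total after boundary: 12.7211.
Correction k=1: B_{2}/2! · (f^{(1)}(11) − f^{(1)}(6)) = 1/12 · (0.0909091 − 0.166667) = -0.00631313.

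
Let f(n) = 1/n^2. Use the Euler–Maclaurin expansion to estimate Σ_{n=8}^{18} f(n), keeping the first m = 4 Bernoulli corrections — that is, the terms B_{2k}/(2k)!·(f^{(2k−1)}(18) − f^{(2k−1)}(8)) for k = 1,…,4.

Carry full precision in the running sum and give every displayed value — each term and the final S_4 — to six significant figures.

∫_8^18 1/x^2 dx evaluates to 0.0694444.
Boundary: ½(f(8) + f(18)) = ½(0.0156250 + 0.00308642) = 0.00935571.
Integral + boundary = 0.0788002.
Correction k=1: B_{2}/2! · (f^{(1)}(18) − f^{(1)}(8)) = 1/12 · (-0.000342936 − (-0.00390625)) = 0.000296943.
After k=1: 0.0790971.
Correction k=2: B_{4}/4! · (f^{(3)}(18) − f^{(3)}(8)) = −1/720 · (-1.27013e-05 − (-0.000732422)) = -9.99612e-07.
After k=2: 0.0790961.
Correction k=3: B_{6}/6! · (f^{(5)}(18) − f^{(5)}(8)) = 1/30240 · (-1.17605e-06 − (-0.000343323)) = 1.13144e-08.
After k=3: 0.0790961.
Correction k=4: B_{8}/8! · (f^{(7)}(18) − f^{(7)}(8)) = −1/1209600 · (-2.03268e-07 − (-0.000300407)) = -2.48185e-10.

S_4 ≈ 0.0790961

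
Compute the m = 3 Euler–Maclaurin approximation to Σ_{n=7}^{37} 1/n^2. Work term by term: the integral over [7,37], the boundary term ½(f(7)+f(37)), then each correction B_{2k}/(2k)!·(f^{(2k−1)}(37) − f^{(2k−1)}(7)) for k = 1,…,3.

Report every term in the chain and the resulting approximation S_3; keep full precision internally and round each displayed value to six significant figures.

S_3 ≈ 0.126880

The integral term ∫_7^37 1/x^2 dx = 0.115830.
Boundary: ½(f(7) + f(37)) = ½(0.0204082 + 0.000730460) = 0.0105693.
Integral + boundary = 0.126399.
Order-1 term: 1/12 · (-3.94843e-05 − (-0.00583090)) = 0.000482618.
After k=1: 0.126882.
Order-2 term: −1/720 · (-3.46101e-07 − (-0.00142798)) = -1.98282e-06.
After k=2: 0.126880.
Order-3 term: 1/30240 · (-7.58439e-09 − (-0.000874271)) = 2.89108e-08.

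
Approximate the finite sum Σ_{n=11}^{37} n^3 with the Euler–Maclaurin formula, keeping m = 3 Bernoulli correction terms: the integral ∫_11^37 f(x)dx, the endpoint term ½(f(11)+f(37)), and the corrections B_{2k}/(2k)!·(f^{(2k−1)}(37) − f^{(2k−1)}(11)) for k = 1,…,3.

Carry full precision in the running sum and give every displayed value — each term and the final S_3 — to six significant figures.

S_3 ≈ 491184

The integral term ∫_11^37 x^3 dx = 464880.
Boundary: ½(f(11) + f(37)) = ½(1331.00 + 50653.0) = 25992.0.
Integral + boundary = 490872.
Correction k=1: B_{2}/2! · (f^{(1)}(37) − f^{(1)}(11)) = 1/12 · (4107.00 − 363.000) = 312.000.
After k=1: 491184.
Correction k=2: B_{4}/4! · (f^{(3)}(37) − f^{(3)}(11)) = −1/720 · (6.00000 − 6.00000) = 0.00000.
After k=2: 491184.
Correction k=3: B_{6}/6! · (f^{(5)}(37) − f^{(5)}(11)) = 1/30240 · (0.00000 − 0.00000) = 0.00000.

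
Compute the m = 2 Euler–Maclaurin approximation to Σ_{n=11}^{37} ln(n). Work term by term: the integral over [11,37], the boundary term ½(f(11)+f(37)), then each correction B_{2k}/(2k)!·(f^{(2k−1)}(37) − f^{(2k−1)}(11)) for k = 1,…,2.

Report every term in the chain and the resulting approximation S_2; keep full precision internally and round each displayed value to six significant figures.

The integral term ∫_11^37 ln(x) dx = 81.2271.
Boundary: ½(f(11) + f(37)) = ½(2.39790 + 3.61092) = 3.00441.
Running total after boundary: 84.2315.
Correction k=1: B_{2}/2! · (f^{(1)}(37) − f^{(1)}(11)) = 1/12 · (0.0270270 − 0.0909091) = -0.00532351.
Running total after k=1: 84.2262.
Correction k=2: B_{4}/4! · (f^{(3)}(37) − f^{(3)}(11)) = −1/720 · (3.94843e-05 − 0.00150263) = 2.03215e-06.

S_2 ≈ 84.2262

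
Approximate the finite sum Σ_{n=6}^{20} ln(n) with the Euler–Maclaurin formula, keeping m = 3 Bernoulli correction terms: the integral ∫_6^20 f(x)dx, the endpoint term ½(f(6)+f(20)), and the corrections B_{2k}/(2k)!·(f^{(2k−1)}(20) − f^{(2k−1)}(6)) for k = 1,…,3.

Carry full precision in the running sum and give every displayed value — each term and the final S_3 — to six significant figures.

S_3 ≈ 37.5481

The integral term ∫_6^20 ln(x) dx = 35.1641.
½[f(6) + f(20)] = ½[1.79176 + 2.99573] = 2.39375.
Integral + boundary = 37.5578.
Correction k=1: B_{2}/2! · (f^{(1)}(20) − f^{(1)}(6)) = 1/12 · (0.0500000 − 0.166667) = -0.00972222.
Running total after k=1: 37.5481.
Correction k=2: B_{4}/4! · (f^{(3)}(20) − f^{(3)}(6)) = −1/720 · (0.000250000 − 0.00925926) = 1.25129e-05.
Running total after k=2: 37.5481.
Correction k=3: B_{6}/6! · (f^{(5)}(20) − f^{(5)}(6)) = 1/30240 · (7.50000e-06 − 0.00308642) = -1.01816e-07.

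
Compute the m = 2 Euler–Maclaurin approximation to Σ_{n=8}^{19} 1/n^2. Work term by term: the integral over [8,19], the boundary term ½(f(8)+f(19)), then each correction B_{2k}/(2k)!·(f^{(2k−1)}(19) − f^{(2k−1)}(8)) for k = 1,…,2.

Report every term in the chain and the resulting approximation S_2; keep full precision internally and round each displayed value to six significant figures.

The integral term ∫_8^19 1/x^2 dx = 0.0723684.
Endpoint term: (f(8) + f(19))/2 = (0.0156250 + 0.00277008)/2 = 0.00919754.
So far: 0.0815660.
Order-1 term: 1/12 · (-0.000291588 − (-0.00390625)) = 0.000301222.
After k=1: 0.0818672.
Order-2 term: −1/720 · (-9.69267e-06 − (-0.000732422)) = -1.00379e-06.

S_2 ≈ 0.0818662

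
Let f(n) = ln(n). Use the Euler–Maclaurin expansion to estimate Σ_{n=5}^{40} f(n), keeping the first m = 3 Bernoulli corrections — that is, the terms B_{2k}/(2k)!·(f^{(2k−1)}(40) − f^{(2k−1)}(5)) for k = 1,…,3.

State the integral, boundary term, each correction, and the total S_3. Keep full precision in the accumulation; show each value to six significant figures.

S_3 ≈ 107.143

∫_5^40 ln(x) dx evaluates to 104.508.
½[f(5) + f(40)] = ½[1.60944 + 3.68888] = 2.64916.
Integral + boundary = 107.157.
Order-1 term: 1/12 · (0.0250000 − 0.200000) = -0.0145833.
Partial sum through k=1: 107.143.
Order-2 term: −1/720 · (3.12500e-05 − 0.0160000) = 2.21788e-05.
Partial sum through k=2: 107.143.
Order-3 term: 1/30240 · (2.34375e-07 − 0.00768000) = -2.53961e-07.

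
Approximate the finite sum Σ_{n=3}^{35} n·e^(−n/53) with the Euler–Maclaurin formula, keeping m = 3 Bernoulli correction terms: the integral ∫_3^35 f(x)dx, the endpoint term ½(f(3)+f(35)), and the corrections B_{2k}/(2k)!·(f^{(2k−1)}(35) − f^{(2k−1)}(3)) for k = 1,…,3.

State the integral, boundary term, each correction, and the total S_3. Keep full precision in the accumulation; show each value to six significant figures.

Integral: ∫_3^35 x·e^(−x/53) dx = 394.981.
½[f(3) + f(35)] = ½[2.83491 + 18.0830] = 10.4589.
Running total after boundary: 405.440.
k=1: B_{2}/(2)! × [f^{(1)}(35) − f^{(1)}(3)] = 1/12 × (0.175468 − 0.891480) = -0.0596676.
Running total after k=1: 405.380.
k=2: B_{4}/(4)! × [f^{(3)}(35) − f^{(3)}(3)] = −1/720 × (0.000430324 − 0.000990180) = 7.77578e-07.
Running total after k=2: 405.380.
k=3: B_{6}/(6)! × [f^{(5)}(35) − f^{(5)}(3)] = 1/30240 × (2.84152e-07 − 5.92024e-07) = -1.01810e-11.

S_3 ≈ 405.380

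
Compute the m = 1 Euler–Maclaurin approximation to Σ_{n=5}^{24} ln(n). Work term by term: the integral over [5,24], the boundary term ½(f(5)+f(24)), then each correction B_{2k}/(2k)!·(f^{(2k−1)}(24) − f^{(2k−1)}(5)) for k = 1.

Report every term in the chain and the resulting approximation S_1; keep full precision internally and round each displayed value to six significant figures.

S_1 ≈ 51.6067

The integral term ∫_5^24 ln(x) dx = 49.2261.
Boundary: ½(f(5) + f(24)) = ½(1.60944 + 3.17805) = 2.39375.
Running total after boundary: 51.6198.
Correction k=1: B_{2}/2! · (f^{(1)}(24) − f^{(1)}(5)) = 1/12 · (0.0416667 − 0.200000) = -0.0131944.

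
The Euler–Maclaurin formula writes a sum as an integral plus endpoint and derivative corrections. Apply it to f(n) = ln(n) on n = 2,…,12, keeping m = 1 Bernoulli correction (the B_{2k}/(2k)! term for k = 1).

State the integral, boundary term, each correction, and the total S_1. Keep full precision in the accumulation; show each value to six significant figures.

S_1 ≈ 19.9869

Integral: ∫_2^12 ln(x) dx = 18.4326.
½[f(2) + f(12)] = ½[0.693147 + 2.48491] = 1.58903.
So far: 20.0216.
Correction k=1: B_{2}/2! · (f^{(1)}(12) − f^{(1)}(2)) = 1/12 · (0.0833333 − 0.500000) = -0.0347222.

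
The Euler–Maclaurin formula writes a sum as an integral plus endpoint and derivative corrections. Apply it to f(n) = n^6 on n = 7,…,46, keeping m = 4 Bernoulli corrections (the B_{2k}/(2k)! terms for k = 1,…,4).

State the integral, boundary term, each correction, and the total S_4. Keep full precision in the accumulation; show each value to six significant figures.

S_4 ≈ 6.70997e+10

Integral: ∫_7^46 x^6 dx = 6.22595e+10.
Boundary: ½(f(7) + f(46)) = ½(117649 + 9.47430e+09) = 4.73721e+09.
Running total after boundary: 6.69968e+10.
k=1: B_{2}/(2)! × [f^{(1)}(46) − f^{(1)}(7)] = 1/12 × (1.23578e+09 − 100842) = 1.02973e+08.
Running total after k=1: 6.70997e+10.
k=2: B_{4}/(4)! × [f^{(3)}(46) − f^{(3)}(7)] = −1/720 × (1.16803e+07 − 41160.0) = -16165.5.
Running total after k=2: 6.70997e+10.
k=3: B_{6}/(6)! × [f^{(5)}(46) − f^{(5)}(7)] = 1/30240 × (33120.0 − 5040.00) = 0.928571.
Running total after k=3: 6.70997e+10.
k=4: B_{8}/(8)! × [f^{(7)}(46) − f^{(7)}(7)] = −1/1209600 × (0.00000 − 0.00000) = 0.00000.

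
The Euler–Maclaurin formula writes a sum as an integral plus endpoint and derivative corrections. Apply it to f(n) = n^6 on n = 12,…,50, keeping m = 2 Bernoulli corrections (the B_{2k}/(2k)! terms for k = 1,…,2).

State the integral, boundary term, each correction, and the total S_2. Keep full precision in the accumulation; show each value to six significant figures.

The integral term ∫_12^50 x^6 dx = 1.11602e+11.
Boundary: ½(f(12) + f(50)) = ½(2.98598e+06 + 1.56250e+10) = 7.81399e+09.
Running total after boundary: 1.19416e+11.
Correction k=1: B_{2}/2! · (f^{(1)}(50) − f^{(1)}(12)) = 1/12 · (1.87500e+09 − 1.49299e+06) = 1.56126e+08.
After k=1: 1.19572e+11.
Correction k=2: B_{4}/4! · (f^{(3)}(50) − f^{(3)}(12)) = −1/720 · (1.50000e+07 − 207360) = -20545.3.

S_2 ≈ 1.19572e+11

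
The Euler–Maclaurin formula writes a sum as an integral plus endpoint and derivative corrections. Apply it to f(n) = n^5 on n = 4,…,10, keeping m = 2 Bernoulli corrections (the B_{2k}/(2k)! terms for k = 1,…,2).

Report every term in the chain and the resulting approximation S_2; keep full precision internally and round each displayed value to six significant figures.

The integral term ∫_4^10 x^5 dx = 165984.
Boundary: ½(f(4) + f(10)) = ½(1024.00 + 100000) = 50512.0.
Running total after boundary: 216496.
k=1: B_{2}/(2)! × [f^{(1)}(10) − f^{(1)}(4)] = 1/12 × (50000.0 − 1280.00) = 4060.00.
Partial sum through k=1: 220556.
k=2: B_{4}/(4)! × [f^{(3)}(10) − f^{(3)}(4)] = −1/720 × (6000.00 − 960.000) = -7.00000.

S_2 ≈ 220549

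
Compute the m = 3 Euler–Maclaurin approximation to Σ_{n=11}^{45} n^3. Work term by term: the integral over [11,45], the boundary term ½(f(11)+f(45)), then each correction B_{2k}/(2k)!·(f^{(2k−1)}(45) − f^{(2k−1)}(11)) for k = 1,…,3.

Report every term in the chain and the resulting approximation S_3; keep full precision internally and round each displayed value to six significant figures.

The integral term ∫_11^45 x^3 dx = 1.02150e+06.
½[f(11) + f(45)] = ½[1331.00 + 91125.0] = 46228.0.
Integral + boundary = 1.06772e+06.
Correction k=1: B_{2}/2! · (f^{(1)}(45) − f^{(1)}(11)) = 1/12 · (6075.00 − 363.000) = 476.000.
After k=1: 1.06820e+06.
Correction k=2: B_{4}/4! · (f^{(3)}(45) − f^{(3)}(11)) = −1/720 · (6.00000 − 6.00000) = 0.00000.
After k=2: 1.06820e+06.
Correction k=3: B_{6}/6! · (f^{(5)}(45) − f^{(5)}(11)) = 1/30240 · (0.00000 − 0.00000) = 0.00000.

S_3 ≈ 1.06820e+06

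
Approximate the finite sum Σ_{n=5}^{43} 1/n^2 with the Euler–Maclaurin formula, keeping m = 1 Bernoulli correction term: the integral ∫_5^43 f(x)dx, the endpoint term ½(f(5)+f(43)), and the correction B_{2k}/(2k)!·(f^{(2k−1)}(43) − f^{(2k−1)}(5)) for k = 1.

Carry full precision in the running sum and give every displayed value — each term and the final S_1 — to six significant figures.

S_1 ≈ 0.198346

The integral term ∫_5^43 1/x^2 dx = 0.176744.
Boundary: ½(f(5) + f(43)) = ½(0.0400000 + 0.000540833) = 0.0202704.
Integral + boundary = 0.197015.
Order-1 term: 1/12 · (-2.51550e-05 − (-0.0160000)) = 0.00133124.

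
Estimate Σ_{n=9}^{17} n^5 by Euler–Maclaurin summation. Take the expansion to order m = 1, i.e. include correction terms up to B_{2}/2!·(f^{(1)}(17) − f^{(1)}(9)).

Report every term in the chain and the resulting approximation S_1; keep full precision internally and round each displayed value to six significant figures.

∫_9^17 x^5 dx evaluates to 3.93435e+06.
Endpoint term: (f(9) + f(17))/2 = (59049.0 + 1.41986e+06)/2 = 739453.
Running total after boundary: 4.67381e+06.
Order-1 term: 1/12 · (417605 − 32805.0) = 32066.7.

S_1 ≈ 4.70587e+06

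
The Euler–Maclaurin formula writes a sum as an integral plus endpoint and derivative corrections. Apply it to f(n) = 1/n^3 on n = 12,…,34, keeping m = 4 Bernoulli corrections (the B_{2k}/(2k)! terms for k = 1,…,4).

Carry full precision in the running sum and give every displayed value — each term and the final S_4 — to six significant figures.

The integral term ∫_12^34 1/x^3 dx = 0.00303970.
Boundary: ½(f(12) + f(34)) = ½(0.000578704 + 2.54427e-05) = 0.000302073.
Running total after boundary: 0.00334177.
k=1: B_{2}/(2)! × [f^{(1)}(34) − f^{(1)}(12)] = 1/12 × (-2.24494e-06 − (-0.000144676)) = 1.18692e-05.
Partial sum through k=1: 0.00335364.
k=2: B_{4}/(4)! × [f^{(3)}(34) − f^{(3)}(12)] = −1/720 × (-3.88399e-08 − (-2.00939e-05)) = -2.78542e-08.
Partial sum through k=2: 0.00335361.
k=3: B_{6}/(6)! × [f^{(5)}(34) − f^{(5)}(12)] = 1/30240 × (-1.41114e-09 − (-5.86071e-06)) = 1.93760e-10.
Partial sum through k=3: 0.00335361.
k=4: B_{8}/(8)! × [f^{(7)}(34) − f^{(7)}(12)] = −1/1209600 × (-8.78909e-11 − (-2.93036e-06)) = -2.42251e-12.

S_4 ≈ 0.00335361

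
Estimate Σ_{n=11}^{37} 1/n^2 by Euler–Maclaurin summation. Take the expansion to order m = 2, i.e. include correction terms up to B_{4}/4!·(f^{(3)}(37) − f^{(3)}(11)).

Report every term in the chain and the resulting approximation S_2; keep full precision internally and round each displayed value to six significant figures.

S_2 ≈ 0.0685012

∫_11^37 1/x^2 dx evaluates to 0.0638821.
Boundary: ½(f(11) + f(37)) = ½(0.00826446 + 0.000730460) = 0.00449746.
Running total after boundary: 0.0683795.
Order-1 term: 1/12 · (-3.94843e-05 − (-0.00150263)) = 0.000121929.
Partial sum through k=1: 0.0685015.
Order-2 term: −1/720 · (-3.46101e-07 − (-0.000149021)) = -2.06493e-07.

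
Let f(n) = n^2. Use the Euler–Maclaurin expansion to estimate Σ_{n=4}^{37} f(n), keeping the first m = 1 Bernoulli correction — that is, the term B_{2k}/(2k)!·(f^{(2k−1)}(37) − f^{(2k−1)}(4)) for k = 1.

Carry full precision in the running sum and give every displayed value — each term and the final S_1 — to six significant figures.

∫_4^37 x^2 dx evaluates to 16863.0.
Endpoint term: (f(4) + f(37))/2 = (16.0000 + 1369.00)/2 = 692.500.
Integral + boundary = 17555.5.
k=1: B_{2}/(2)! × [f^{(1)}(37) − f^{(1)}(4)] = 1/12 × (74.0000 − 8.00000) = 5.50000.

S_1 ≈ 17561.0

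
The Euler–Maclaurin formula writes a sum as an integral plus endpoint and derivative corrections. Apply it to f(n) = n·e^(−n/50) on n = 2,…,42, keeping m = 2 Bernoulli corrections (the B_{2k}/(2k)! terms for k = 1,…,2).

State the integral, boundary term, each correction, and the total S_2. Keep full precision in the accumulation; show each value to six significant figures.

S_2 ≈ 522.140

The integral term ∫_2^42 x·e^(−x/50) dx = 512.184.
½[f(2) + f(42)] = ½[1.92158 + 18.1318] = 10.0267.
Running total after boundary: 522.211.
Correction k=1: B_{2}/2! · (f^{(1)}(42) − f^{(1)}(2)) = 1/12 · (0.0690737 − 0.922358) = -0.0711070.
Partial sum through k=1: 522.140.
Correction k=2: B_{4}/4! · (f^{(3)}(42) − f^{(3)}(2)) = −1/720 · (0.000372998 − 0.00113757) = 1.06191e-06.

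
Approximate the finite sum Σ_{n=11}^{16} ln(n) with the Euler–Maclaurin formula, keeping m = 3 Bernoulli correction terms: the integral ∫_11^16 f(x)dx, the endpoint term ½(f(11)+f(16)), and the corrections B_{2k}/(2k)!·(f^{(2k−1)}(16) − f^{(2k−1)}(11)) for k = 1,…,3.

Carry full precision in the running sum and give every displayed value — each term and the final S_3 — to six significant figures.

The integral term ∫_11^16 ln(x) dx = 12.9846.
Endpoint term: (f(11) + f(16))/2 = (2.39790 + 2.77259)/2 = 2.58524.
Integral + boundary = 15.5698.
Order-1 term: 1/12 · (0.0625000 − 0.0909091) = -0.00236742.
Partial sum through k=1: 15.5674.
Order-2 term: −1/720 · (0.000488281 − 0.00150263) = 1.40882e-06.
Partial sum through k=2: 15.5674.
Order-3 term: 1/30240 · (2.28882e-05 − 0.000149021) = -4.17106e-09.

S_3 ≈ 15.5674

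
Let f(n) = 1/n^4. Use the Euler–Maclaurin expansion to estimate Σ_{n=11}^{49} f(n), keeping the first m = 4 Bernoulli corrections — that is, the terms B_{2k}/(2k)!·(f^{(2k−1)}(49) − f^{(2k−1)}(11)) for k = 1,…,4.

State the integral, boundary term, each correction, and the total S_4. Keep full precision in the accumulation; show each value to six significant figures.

∫_11^49 1/x^4 dx evaluates to 0.000247605.
Boundary: ½(f(11) + f(49)) = ½(6.83013e-05 + 1.73467e-07) = 3.42374e-05.
So far: 0.000281842.
Order-1 term: 1/12 · (-1.41605e-08 − (-2.48369e-05)) = 2.06856e-06.
After k=1: 0.000283911.
Order-2 term: −1/720 · (-1.76933e-10 − (-6.15790e-06)) = -8.55239e-09.
After k=2: 0.000283902.
Order-3 term: 1/30240 · (-4.12672e-12 − (-2.84994e-06)) = 9.42438e-11.
After k=3: 0.000283902.
Order-4 term: −1/1209600 · (-1.54687e-13 − (-2.11979e-06)) = -1.75247e-12.

S_4 ≈ 0.000283902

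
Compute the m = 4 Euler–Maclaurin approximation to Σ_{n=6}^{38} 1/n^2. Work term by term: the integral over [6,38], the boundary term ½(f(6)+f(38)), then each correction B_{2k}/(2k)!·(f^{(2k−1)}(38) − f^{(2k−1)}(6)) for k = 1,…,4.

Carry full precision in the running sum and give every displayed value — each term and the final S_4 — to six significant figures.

S_4 ≈ 0.155350

∫_6^38 1/x^2 dx evaluates to 0.140351.
Boundary: ½(f(6) + f(38)) = ½(0.0277778 + 0.000692521) = 0.0142351.
So far: 0.154586.
k=1: B_{2}/(2)! × [f^{(1)}(38) − f^{(1)}(6)] = 1/12 × (-3.64485e-05 − (-0.00925926)) = 0.000768568.
Running total after k=1: 0.155355.
k=2: B_{4}/(4)! × [f^{(3)}(38) − f^{(3)}(6)] = −1/720 × (-3.02896e-07 − (-0.00308642)) = -4.28627e-06.
Running total after k=2: 0.155350.
k=3: B_{6}/(6)! × [f^{(5)}(38) − f^{(5)}(6)] = 1/30240 × (-6.29285e-09 − (-0.00257202)) = 8.50532e-08.
Running total after k=3: 0.155350.
k=4: B_{8}/(8)! × [f^{(7)}(38) − f^{(7)}(6)] = −1/1209600 × (-2.44044e-10 − (-0.00400091)) = -3.30763e-09.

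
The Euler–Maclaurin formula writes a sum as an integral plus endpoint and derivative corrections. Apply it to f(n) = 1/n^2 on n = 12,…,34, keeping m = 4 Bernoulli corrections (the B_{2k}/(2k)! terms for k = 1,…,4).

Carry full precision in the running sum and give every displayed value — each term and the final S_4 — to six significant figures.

S_4 ≈ 0.0579184

∫_12^34 1/x^2 dx evaluates to 0.0539216.
Endpoint term: (f(12) + f(34))/2 = (0.00694444 + 0.000865052)/2 = 0.00390475.
So far: 0.0578263.
Order-1 term: 1/12 · (-5.08854e-05 − (-0.00115741)) = 9.22102e-05.
After k=1: 0.0579185.
Order-2 term: −1/720 · (-5.28222e-07 − (-9.64506e-05)) = -1.33226e-07.
After k=2: 0.0579184.
Order-3 term: 1/30240 · (-1.37082e-08 − (-2.00939e-05)) = 6.64027e-10.
After k=3: 0.0579184.
Order-4 term: −1/1209600 · (-6.64065e-10 − (-7.81429e-06)) = -6.45967e-12.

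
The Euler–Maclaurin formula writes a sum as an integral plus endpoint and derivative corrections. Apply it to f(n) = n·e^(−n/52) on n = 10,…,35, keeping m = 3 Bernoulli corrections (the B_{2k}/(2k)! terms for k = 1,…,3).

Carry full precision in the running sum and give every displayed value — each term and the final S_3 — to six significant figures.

S_3 ≈ 365.124

Integral: ∫_10^35 x·e^(−x/52) dx = 352.113.
½[f(10) + f(35)] = ½[8.25053 + 17.8548] = 13.0527.
Integral + boundary = 365.166.
Order-1 term: 1/12 · (0.166775 − 0.666389) = -0.0416345.
Running total after k=1: 365.124.
Order-2 term: −1/720 · (0.000438997 − 0.000856692) = 5.80132e-07.
Running total after k=2: 365.124.
Order-3 term: 1/30240 · (3.01892e-07 − 5.42507e-07) = -7.95682e-12.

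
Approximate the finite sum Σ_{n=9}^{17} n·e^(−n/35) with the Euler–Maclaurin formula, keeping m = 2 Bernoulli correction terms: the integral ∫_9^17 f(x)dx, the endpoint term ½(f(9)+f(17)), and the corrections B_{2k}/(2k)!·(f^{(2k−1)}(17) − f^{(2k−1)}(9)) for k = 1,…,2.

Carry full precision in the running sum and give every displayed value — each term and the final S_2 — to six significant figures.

∫_9^17 x·e^(−x/35) dx evaluates to 71.0481.
½[f(9) + f(17)] = ½[6.95932 + 10.4594] = 8.70935.
So far: 79.7575.
Correction k=1: B_{2}/2! · (f^{(1)}(17) − f^{(1)}(9)) = 1/12 · (0.316418 − 0.574420) = -0.0215002.
Running total after k=1: 79.7360.
Correction k=2: B_{4}/4! · (f^{(3)}(17) − f^{(3)}(9)) = −1/720 · (0.00126280 − 0.00173138) = 6.50796e-07.

S_2 ≈ 79.7360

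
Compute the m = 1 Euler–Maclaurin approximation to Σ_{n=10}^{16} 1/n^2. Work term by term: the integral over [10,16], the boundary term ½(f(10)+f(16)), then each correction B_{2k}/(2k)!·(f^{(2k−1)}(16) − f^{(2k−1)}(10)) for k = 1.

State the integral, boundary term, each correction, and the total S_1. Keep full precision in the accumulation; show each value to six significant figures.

S_1 ≈ 0.0445791

Integral: ∫_10^16 1/x^2 dx = 0.0375000.
Endpoint term: (f(10) + f(16))/2 = (0.0100000 + 0.00390625)/2 = 0.00695313.
So far: 0.0444531.
k=1: B_{2}/(2)! × [f^{(1)}(16) − f^{(1)}(10)] = 1/12 × (-0.000488281 − (-0.00200000)) = 0.000125977.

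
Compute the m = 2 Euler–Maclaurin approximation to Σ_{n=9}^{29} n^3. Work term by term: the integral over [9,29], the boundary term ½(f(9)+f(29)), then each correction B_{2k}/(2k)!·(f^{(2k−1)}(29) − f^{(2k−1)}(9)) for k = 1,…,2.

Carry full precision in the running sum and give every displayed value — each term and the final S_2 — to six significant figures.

Integral: ∫_9^29 x^3 dx = 175180.
Boundary: ½(f(9) + f(29)) = ½(729.000 + 24389.0) = 12559.0.
So far: 187739.
Correction k=1: B_{2}/2! · (f^{(1)}(29) − f^{(1)}(9)) = 1/12 · (2523.00 − 243.000) = 190.000.
Partial sum through k=1: 187929.
Correction k=2: B_{4}/4! · (f^{(3)}(29) − f^{(3)}(9)) = −1/720 · (6.00000 − 6.00000) = 0.00000.

S_2 ≈ 187929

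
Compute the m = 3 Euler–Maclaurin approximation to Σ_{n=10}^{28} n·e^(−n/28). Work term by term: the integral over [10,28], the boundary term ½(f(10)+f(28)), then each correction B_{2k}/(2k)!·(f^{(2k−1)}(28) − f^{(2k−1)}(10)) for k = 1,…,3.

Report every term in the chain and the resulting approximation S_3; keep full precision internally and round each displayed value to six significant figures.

The integral term ∫_10^28 x·e^(−x/28) dx = 167.617.
Endpoint term: (f(10) + f(28))/2 = (6.99673 + 10.3006)/2 = 8.64867.
Integral + boundary = 176.265.
Correction k=1: B_{2}/2! · (f^{(1)}(28) − f^{(1)}(10)) = 1/12 · (0.00000 − 0.449789) = -0.0374825.
Running total after k=1: 176.228.
Correction k=2: B_{4}/4! · (f^{(3)}(28) − f^{(3)}(10)) = −1/720 · (0.000938468 − 0.00235859) = 1.97239e-06.
Running total after k=2: 176.228.
Correction k=3: B_{6}/6! · (f^{(5)}(28) − f^{(5)}(10)) = 1/30240 · (2.39405e-06 − 5.28504e-06) = -9.56014e-11.

S_3 ≈ 176.228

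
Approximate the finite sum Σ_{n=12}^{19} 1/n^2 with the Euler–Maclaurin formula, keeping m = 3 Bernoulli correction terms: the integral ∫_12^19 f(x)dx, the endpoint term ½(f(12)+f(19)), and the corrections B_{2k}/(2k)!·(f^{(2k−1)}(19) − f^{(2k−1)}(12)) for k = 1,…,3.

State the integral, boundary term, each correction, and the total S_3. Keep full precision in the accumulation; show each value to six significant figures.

S_3 ≈ 0.0356310

Integral: ∫_12^19 1/x^2 dx = 0.0307018.
Boundary: ½(f(12) + f(19)) = ½(0.00694444 + 0.00277008) = 0.00485726.
Integral + boundary = 0.0355590.
Order-1 term: 1/12 · (-0.000291588 − (-0.00115741)) = 7.21516e-05.
Running total after k=1: 0.0356312.
Order-2 term: −1/720 · (-9.69267e-06 − (-9.64506e-05)) = -1.20497e-07.
Running total after k=2: 0.0356310.
Order-3 term: 1/30240 · (-8.05485e-07 − (-2.00939e-05)) = 6.37844e-10.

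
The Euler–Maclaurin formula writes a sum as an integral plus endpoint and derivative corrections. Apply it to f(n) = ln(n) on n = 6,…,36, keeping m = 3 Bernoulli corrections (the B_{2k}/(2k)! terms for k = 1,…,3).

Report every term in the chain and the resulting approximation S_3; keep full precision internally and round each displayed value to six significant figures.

S_3 ≈ 90.9322

Integral: ∫_6^36 ln(x) dx = 88.2561.
½[f(6) + f(36)] = ½[1.79176 + 3.58352] = 2.68764.
So far: 90.9438.
Order-1 term: 1/12 · (0.0277778 − 0.166667) = -0.0115741.
Partial sum through k=1: 90.9322.
Order-2 term: −1/720 · (4.28669e-05 − 0.00925926) = 1.28005e-05.
Partial sum through k=2: 90.9322.
Order-3 term: 1/30240 · (3.96916e-07 − 0.00308642) = -1.02051e-07.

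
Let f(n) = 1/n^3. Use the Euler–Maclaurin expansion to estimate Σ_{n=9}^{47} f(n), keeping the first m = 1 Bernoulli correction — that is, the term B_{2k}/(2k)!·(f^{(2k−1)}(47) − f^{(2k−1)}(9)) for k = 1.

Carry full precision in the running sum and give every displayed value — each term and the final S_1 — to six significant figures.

S_1 ≈ 0.00667523

The integral term ∫_9^47 1/x^3 dx = 0.00594649.
Boundary: ½(f(9) + f(47)) = ½(0.00137174 + 9.63178e-06) = 0.000690687.
Integral + boundary = 0.00663718.
k=1: B_{2}/(2)! × [f^{(1)}(47) − f^{(1)}(9)] = 1/12 × (-6.14794e-07 − (-0.000457247)) = 3.80527e-05.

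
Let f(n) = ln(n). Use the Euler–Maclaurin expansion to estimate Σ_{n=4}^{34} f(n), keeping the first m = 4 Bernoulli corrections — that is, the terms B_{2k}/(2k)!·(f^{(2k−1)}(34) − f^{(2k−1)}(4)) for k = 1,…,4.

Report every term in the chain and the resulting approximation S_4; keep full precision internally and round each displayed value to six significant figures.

Integral: ∫_4^34 ln(x) dx = 84.3511.
½[f(4) + f(34)] = ½[1.38629 + 3.52636] = 2.45633.
Running total after boundary: 86.8074.
Order-1 term: 1/12 · (0.0294118 − 0.250000) = -0.0183824.
Running total after k=1: 86.7890.
Order-2 term: −1/720 · (5.08854e-05 − 0.0312500) = 4.33321e-05.
Running total after k=2: 86.7891.
Order-3 term: 1/30240 · (5.28222e-07 − 0.0234375) = -7.75032e-07.
Running total after k=3: 86.7891.
Order-4 term: −1/1209600 · (1.37082e-08 − 0.0439453) = 3.63304e-08.

S_4 ≈ 86.7891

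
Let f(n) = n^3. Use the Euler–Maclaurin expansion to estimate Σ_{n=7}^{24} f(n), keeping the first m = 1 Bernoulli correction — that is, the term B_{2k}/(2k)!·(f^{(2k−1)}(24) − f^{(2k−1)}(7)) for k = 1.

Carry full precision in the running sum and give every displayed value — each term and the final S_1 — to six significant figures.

S_1 ≈ 89559.0

∫_7^24 x^3 dx evaluates to 82343.8.
½[f(7) + f(24)] = ½[343.000 + 13824.0] = 7083.50.
So far: 89427.2.
Order-1 term: 1/12 · (1728.00 − 147.000) = 131.750.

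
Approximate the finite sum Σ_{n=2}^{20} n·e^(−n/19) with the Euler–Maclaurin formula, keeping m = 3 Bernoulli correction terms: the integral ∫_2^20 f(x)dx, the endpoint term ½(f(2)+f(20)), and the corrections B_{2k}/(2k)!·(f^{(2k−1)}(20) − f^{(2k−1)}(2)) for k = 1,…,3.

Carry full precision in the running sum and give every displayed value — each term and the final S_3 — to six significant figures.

S_3 ≈ 104.834

∫_2^20 x·e^(−x/19) dx evaluates to 100.513.
Boundary: ½(f(2) + f(20)) = ½(1.80018 + 6.98036) = 4.39027.
So far: 104.903.
Correction k=1: B_{2}/2! · (f^{(1)}(20) − f^{(1)}(2)) = 1/12 · (-0.0183694 − 0.805342) = -0.0686426.
Running total after k=1: 104.834.
Correction k=2: B_{4}/4! · (f^{(3)}(20) − f^{(3)}(2)) = −1/720 · (0.00188273 − 0.00721750) = 7.40940e-06.
Running total after k=2: 104.834.
Correction k=3: B_{6}/6! · (f^{(5)}(20) − f^{(5)}(2)) = 1/30240 · (1.05716e-05 − 3.38065e-05) = -7.68348e-10.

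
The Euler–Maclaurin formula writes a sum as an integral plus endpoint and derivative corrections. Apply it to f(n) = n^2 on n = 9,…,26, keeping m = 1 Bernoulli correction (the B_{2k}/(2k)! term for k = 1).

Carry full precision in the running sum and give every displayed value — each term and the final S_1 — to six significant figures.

Integral: ∫_9^26 x^2 dx = 5615.67.
Endpoint term: (f(9) + f(26))/2 = (81.0000 + 676.000)/2 = 378.500.
Integral + boundary = 5994.17.
Order-1 term: 1/12 · (52.0000 − 18.0000) = 2.83333.

S_1 ≈ 5997.00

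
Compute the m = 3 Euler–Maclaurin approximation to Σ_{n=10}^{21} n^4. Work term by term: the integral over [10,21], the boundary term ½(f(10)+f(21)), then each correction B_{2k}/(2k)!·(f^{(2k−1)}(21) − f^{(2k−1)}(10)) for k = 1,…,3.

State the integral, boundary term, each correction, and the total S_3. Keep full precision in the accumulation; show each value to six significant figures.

S_3 ≈ 901814

Integral: ∫_10^21 x^4 dx = 796820.
½[f(10) + f(21)] = ½[10000.0 + 194481] = 102240.
Running total after boundary: 899061.
Correction k=1: B_{2}/2! · (f^{(1)}(21) − f^{(1)}(10)) = 1/12 · (37044.0 − 4000.00) = 2753.67.
Partial sum through k=1: 901814.
Correction k=2: B_{4}/4! · (f^{(3)}(21) − f^{(3)}(10)) = −1/720 · (504.000 − 240.000) = -0.366667.
Partial sum through k=2: 901814.
Correction k=3: B_{6}/6! · (f^{(5)}(21) − f^{(5)}(10)) = 1/30240 · (0.00000 − 0.00000) = 0.00000.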